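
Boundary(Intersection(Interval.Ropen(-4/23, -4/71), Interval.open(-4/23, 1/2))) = {-4/23, -4/71}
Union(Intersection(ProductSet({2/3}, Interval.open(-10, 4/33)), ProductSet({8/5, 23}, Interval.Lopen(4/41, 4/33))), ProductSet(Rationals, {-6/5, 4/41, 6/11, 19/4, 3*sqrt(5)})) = ProductSet(Rationals, {-6/5, 4/41, 6/11, 19/4, 3*sqrt(5)})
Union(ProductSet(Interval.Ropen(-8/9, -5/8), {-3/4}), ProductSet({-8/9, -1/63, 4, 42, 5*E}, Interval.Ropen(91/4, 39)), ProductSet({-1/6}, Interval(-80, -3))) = Union(ProductSet({-1/6}, Interval(-80, -3)), ProductSet({-8/9, -1/63, 4, 42, 5*E}, Interval.Ropen(91/4, 39)), ProductSet(Interval.Ropen(-8/9, -5/8), {-3/4}))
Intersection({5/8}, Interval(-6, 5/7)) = {5/8}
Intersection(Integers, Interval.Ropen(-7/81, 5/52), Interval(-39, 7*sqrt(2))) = Range(0, 1, 1)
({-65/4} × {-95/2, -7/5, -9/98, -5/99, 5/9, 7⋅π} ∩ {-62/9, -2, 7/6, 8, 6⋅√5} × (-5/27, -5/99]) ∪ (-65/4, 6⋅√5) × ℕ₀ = (-65/4, 6⋅√5) × ℕ₀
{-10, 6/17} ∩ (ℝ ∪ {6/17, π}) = {-10, 6/17}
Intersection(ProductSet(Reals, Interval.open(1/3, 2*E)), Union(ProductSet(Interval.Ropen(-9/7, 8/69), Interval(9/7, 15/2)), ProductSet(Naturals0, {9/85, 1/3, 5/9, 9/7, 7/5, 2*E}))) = Union(ProductSet(Interval.Ropen(-9/7, 8/69), Interval.Ropen(9/7, 2*E)), ProductSet(Naturals0, {5/9, 9/7, 7/5}))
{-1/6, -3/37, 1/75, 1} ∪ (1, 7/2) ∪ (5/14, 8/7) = {-1/6, -3/37, 1/75} ∪ (5/14, 7/2)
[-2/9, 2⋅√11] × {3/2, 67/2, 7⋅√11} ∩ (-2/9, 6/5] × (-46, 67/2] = (-2/9, 6/5] × {3/2, 67/2, 7⋅√11}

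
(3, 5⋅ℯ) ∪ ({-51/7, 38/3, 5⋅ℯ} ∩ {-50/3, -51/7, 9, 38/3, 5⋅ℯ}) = {-51/7} ∪ (3, 5⋅ℯ]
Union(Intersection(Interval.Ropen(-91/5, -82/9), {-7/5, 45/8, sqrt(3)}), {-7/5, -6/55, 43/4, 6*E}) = {-7/5, -6/55, 43/4, 6*E}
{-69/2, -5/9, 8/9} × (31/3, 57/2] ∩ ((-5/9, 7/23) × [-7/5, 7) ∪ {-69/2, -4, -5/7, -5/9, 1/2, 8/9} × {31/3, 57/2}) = {-69/2, -5/9, 8/9} × {57/2}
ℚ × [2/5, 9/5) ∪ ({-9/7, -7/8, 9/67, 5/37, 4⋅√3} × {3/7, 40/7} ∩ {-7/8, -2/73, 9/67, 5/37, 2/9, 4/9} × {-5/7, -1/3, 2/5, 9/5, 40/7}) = ({-7/8, 9/67, 5/37} × {40/7}) ∪ (ℚ × [2/5, 9/5))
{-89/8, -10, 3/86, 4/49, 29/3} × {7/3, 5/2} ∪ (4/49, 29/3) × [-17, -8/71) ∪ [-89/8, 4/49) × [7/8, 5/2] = ({-89/8, -10, 3/86, 4/49, 29/3} × {7/3, 5/2}) ∪ ([-89/8, 4/49) × [7/8, 5/2]) ∪ ((4/49, 29/3) × [-17, -8/71))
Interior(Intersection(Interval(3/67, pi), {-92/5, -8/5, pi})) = EmptySet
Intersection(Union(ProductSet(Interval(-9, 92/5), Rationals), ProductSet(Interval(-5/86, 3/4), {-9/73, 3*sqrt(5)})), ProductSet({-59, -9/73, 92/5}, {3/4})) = ProductSet({-9/73, 92/5}, {3/4})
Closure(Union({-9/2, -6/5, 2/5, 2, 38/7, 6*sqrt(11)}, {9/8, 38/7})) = {-9/2, -6/5, 2/5, 9/8, 2, 38/7, 6*sqrt(11)}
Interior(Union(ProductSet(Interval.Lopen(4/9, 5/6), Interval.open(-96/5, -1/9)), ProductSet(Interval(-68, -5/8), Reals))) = Union(ProductSet(Interval.open(-68, -5/8), Interval(-oo, oo)), ProductSet(Interval.open(4/9, 5/6), Interval.open(-96/5, -1/9)))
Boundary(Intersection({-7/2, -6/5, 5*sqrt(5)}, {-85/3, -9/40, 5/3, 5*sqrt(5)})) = {5*sqrt(5)}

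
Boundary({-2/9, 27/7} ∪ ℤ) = ℤ ∪ {-2/9, 27/7}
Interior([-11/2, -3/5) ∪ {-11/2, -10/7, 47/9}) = (-11/2, -3/5)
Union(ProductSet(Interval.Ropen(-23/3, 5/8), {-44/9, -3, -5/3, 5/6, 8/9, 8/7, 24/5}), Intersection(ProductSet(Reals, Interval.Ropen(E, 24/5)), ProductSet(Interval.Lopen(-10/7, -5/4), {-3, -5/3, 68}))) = ProductSet(Interval.Ropen(-23/3, 5/8), {-44/9, -3, -5/3, 5/6, 8/9, 8/7, 24/5})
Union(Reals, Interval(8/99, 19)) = Interval(-oo, oo)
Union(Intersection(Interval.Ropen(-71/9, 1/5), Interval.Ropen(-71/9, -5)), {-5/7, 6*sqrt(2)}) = Union({-5/7, 6*sqrt(2)}, Interval.Ropen(-71/9, -5))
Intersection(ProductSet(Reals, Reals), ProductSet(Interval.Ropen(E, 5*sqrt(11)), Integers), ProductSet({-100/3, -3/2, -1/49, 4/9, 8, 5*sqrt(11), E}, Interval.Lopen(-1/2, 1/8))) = ProductSet({8, E}, Range(0, 1, 1))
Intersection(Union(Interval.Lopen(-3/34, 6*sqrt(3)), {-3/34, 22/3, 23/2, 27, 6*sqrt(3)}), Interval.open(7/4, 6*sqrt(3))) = Interval.open(7/4, 6*sqrt(3))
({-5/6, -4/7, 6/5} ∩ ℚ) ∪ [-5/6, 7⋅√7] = [-5/6, 7⋅√7]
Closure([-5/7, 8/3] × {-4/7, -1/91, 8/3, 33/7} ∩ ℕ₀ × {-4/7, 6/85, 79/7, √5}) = {0, 1, 2} × {-4/7}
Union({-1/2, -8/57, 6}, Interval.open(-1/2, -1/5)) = Union({-8/57, 6}, Interval.Ropen(-1/2, -1/5))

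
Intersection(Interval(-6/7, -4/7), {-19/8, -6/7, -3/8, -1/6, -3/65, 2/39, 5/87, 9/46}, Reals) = {-6/7}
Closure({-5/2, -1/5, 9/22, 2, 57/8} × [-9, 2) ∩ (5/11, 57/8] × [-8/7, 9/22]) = {2, 57/8} × [-8/7, 9/22]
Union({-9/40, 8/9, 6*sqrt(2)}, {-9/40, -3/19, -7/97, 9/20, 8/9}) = {-9/40, -3/19, -7/97, 9/20, 8/9, 6*sqrt(2)}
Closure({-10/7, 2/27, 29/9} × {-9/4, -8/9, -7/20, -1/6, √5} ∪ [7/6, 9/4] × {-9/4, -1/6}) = ([7/6, 9/4] × {-9/4, -1/6}) ∪ ({-10/7, 2/27, 29/9} × {-9/4, -8/9, -7/20, -1/6, √5})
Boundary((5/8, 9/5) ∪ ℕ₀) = {5/8, 9/5} ∪ (ℕ₀ \ (5/8, 9/5))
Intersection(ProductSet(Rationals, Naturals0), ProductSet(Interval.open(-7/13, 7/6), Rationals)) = ProductSet(Intersection(Interval.open(-7/13, 7/6), Rationals), Naturals0)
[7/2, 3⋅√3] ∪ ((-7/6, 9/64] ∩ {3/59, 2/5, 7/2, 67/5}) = {3/59} ∪ [7/2, 3⋅√3]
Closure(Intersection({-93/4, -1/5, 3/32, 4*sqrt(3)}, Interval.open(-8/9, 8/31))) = {-1/5, 3/32}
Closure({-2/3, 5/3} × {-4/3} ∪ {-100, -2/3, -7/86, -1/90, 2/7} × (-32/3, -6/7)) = ({-2/3, 5/3} × {-4/3}) ∪ ({-100, -2/3, -7/86, -1/90, 2/7} × [-32/3, -6/7])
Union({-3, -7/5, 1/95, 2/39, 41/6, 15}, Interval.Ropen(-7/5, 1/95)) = Union({-3, 2/39, 41/6, 15}, Interval(-7/5, 1/95))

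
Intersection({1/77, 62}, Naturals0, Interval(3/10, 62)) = {62}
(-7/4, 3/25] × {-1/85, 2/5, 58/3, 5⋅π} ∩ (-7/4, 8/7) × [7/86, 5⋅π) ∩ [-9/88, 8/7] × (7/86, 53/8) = [-9/88, 3/25] × {2/5}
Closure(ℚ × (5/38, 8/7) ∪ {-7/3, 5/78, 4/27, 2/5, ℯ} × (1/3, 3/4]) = ℝ × [5/38, 8/7]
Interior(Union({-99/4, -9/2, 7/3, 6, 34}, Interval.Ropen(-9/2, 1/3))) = Interval.open(-9/2, 1/3)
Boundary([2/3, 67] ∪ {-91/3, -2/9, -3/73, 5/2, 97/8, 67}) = {-91/3, -2/9, -3/73, 2/3, 67}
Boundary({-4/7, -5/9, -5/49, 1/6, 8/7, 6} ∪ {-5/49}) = {-4/7, -5/9, -5/49, 1/6, 8/7, 6}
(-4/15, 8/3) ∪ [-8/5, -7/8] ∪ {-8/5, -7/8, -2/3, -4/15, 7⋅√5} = [-8/5, -7/8] ∪ {-2/3, 7⋅√5} ∪ [-4/15, 8/3)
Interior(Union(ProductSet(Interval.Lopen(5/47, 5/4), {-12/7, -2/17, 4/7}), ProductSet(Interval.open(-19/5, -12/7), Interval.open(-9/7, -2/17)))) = ProductSet(Interval.open(-19/5, -12/7), Interval.open(-9/7, -2/17))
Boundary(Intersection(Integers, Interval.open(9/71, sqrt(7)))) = Range(1, 3, 1)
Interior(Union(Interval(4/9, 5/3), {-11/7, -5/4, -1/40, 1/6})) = Interval.open(4/9, 5/3)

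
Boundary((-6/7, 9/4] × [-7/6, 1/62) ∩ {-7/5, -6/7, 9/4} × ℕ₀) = {9/4} × {0}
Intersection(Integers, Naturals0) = Naturals0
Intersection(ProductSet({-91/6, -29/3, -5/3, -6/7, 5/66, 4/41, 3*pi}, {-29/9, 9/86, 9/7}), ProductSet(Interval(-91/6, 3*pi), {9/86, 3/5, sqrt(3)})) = ProductSet({-91/6, -29/3, -5/3, -6/7, 5/66, 4/41, 3*pi}, {9/86})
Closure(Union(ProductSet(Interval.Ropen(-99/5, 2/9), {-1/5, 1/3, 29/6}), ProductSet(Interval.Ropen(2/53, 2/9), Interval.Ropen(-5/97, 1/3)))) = Union(ProductSet({2/53, 2/9}, Interval(-5/97, 1/3)), ProductSet(Interval(-99/5, 2/9), {-1/5, 1/3, 29/6}), ProductSet(Interval(2/53, 2/9), {-5/97, 1/3}), ProductSet(Interval.Ropen(2/53, 2/9), Interval.Ropen(-5/97, 1/3)))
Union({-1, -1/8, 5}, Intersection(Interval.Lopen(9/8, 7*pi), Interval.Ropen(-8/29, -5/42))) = {-1, -1/8, 5}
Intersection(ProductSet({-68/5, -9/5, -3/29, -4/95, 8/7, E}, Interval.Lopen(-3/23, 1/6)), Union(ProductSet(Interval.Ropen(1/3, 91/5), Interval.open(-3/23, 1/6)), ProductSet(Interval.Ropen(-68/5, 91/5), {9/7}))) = ProductSet({8/7, E}, Interval.open(-3/23, 1/6))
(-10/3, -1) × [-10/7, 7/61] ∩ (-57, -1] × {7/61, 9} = (-10/3, -1) × {7/61}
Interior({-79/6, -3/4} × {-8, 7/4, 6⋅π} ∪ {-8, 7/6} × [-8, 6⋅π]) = ∅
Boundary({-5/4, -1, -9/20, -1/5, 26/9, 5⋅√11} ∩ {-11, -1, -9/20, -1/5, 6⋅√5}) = {-1, -9/20, -1/5}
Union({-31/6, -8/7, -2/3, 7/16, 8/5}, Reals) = Reals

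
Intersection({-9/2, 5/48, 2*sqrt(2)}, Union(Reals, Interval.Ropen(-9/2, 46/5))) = {-9/2, 5/48, 2*sqrt(2)}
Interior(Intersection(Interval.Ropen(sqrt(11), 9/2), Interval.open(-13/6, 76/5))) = Interval.open(sqrt(11), 9/2)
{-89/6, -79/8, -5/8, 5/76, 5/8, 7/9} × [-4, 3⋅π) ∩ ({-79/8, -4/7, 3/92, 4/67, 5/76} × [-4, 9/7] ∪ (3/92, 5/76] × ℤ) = ({5/76} × {-4, -3, …, 9}) ∪ ({-79/8, 5/76} × [-4, 9/7])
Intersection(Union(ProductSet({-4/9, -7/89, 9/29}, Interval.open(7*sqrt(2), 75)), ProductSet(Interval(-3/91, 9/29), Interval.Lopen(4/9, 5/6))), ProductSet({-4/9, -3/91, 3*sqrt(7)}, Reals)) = Union(ProductSet({-4/9}, Interval.open(7*sqrt(2), 75)), ProductSet({-3/91}, Interval.Lopen(4/9, 5/6)))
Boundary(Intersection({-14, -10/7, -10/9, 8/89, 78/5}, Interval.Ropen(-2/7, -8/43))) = EmptySet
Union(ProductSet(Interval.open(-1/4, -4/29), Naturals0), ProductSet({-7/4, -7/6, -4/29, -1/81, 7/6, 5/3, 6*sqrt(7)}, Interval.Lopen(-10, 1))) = Union(ProductSet({-7/4, -7/6, -4/29, -1/81, 7/6, 5/3, 6*sqrt(7)}, Interval.Lopen(-10, 1)), ProductSet(Interval.open(-1/4, -4/29), Naturals0))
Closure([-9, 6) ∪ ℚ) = ℚ ∪ (-∞, ∞)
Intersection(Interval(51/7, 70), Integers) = Range(8, 71, 1)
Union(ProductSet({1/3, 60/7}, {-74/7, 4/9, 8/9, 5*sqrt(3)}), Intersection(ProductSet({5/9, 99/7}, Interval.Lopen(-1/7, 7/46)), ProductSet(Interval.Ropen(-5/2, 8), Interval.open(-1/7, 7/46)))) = Union(ProductSet({5/9}, Interval.open(-1/7, 7/46)), ProductSet({1/3, 60/7}, {-74/7, 4/9, 8/9, 5*sqrt(3)}))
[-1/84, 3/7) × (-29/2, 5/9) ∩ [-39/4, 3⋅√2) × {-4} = [-1/84, 3/7) × {-4}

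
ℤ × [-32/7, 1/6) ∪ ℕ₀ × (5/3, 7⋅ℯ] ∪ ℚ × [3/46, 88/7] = (ℤ × [-32/7, 1/6)) ∪ (ℚ × [3/46, 88/7]) ∪ (ℕ₀ × (5/3, 7⋅ℯ])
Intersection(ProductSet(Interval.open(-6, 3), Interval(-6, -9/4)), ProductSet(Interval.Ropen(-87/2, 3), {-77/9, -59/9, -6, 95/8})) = ProductSet(Interval.open(-6, 3), {-6})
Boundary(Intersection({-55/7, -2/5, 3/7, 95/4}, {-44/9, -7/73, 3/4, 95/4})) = {95/4}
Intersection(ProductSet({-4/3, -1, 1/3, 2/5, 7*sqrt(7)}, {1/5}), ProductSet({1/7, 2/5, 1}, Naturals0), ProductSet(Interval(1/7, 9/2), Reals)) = EmptySet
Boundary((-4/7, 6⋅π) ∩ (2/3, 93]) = {2/3, 6⋅π}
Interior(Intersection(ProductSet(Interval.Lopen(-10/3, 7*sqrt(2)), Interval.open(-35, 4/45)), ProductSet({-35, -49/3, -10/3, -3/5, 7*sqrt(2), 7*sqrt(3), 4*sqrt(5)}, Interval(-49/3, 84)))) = EmptySet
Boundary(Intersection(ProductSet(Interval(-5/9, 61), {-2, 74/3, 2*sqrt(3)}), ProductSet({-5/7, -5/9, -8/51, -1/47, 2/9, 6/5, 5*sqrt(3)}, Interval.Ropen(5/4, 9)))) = ProductSet({-5/9, -8/51, -1/47, 2/9, 6/5, 5*sqrt(3)}, {2*sqrt(3)})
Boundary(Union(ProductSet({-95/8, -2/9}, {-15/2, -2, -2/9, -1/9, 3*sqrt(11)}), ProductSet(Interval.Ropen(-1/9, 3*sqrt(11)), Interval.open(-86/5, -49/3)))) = Union(ProductSet({-95/8, -2/9}, {-15/2, -2, -2/9, -1/9, 3*sqrt(11)}), ProductSet({-1/9, 3*sqrt(11)}, Interval(-86/5, -49/3)), ProductSet(Interval(-1/9, 3*sqrt(11)), {-86/5, -49/3}))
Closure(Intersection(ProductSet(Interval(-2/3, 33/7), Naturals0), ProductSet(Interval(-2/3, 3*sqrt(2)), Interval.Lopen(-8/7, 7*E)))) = ProductSet(Interval(-2/3, 3*sqrt(2)), Range(0, 20, 1))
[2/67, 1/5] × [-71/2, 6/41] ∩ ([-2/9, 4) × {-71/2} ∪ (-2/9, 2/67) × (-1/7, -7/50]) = [2/67, 1/5] × {-71/2}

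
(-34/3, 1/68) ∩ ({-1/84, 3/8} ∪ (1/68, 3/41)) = {-1/84}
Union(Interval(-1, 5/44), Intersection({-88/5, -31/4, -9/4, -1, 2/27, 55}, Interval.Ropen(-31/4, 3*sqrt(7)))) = Union({-31/4, -9/4}, Interval(-1, 5/44))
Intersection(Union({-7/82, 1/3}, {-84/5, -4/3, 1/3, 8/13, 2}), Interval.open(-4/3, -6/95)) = {-7/82}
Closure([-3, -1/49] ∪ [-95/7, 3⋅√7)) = [-95/7, 3⋅√7]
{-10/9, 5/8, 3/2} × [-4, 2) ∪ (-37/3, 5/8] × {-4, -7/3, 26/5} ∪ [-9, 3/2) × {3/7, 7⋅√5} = ({-10/9, 5/8, 3/2} × [-4, 2)) ∪ ((-37/3, 5/8] × {-4, -7/3, 26/5}) ∪ ([-9, 3/2) × {3/7, 7⋅√5})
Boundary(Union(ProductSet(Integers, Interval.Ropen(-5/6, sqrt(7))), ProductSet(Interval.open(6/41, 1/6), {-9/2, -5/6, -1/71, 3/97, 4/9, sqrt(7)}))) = Union(ProductSet(Integers, Interval(-5/6, sqrt(7))), ProductSet(Interval(6/41, 1/6), {-9/2, -5/6, -1/71, 3/97, 4/9, sqrt(7)}))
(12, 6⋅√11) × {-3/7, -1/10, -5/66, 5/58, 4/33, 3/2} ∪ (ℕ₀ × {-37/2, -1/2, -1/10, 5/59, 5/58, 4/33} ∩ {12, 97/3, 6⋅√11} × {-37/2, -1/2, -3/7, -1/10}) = ({12} × {-37/2, -1/2, -1/10}) ∪ ((12, 6⋅√11) × {-3/7, -1/10, -5/66, 5/58, 4/33, 3/2})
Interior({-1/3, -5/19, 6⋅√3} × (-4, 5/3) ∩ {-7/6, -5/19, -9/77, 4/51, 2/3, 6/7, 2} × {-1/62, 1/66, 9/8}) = ∅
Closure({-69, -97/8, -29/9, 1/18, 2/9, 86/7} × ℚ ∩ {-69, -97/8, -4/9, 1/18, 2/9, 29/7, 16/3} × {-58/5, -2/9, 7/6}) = {-69, -97/8, 1/18, 2/9} × {-58/5, -2/9, 7/6}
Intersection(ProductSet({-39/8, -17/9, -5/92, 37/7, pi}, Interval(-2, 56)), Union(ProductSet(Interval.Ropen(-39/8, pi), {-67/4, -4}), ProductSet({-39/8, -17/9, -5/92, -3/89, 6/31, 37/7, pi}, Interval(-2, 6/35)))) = ProductSet({-39/8, -17/9, -5/92, 37/7, pi}, Interval(-2, 6/35))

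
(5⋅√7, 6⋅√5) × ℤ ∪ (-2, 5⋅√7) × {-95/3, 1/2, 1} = ((-2, 5⋅√7) × {-95/3, 1/2, 1}) ∪ ((5⋅√7, 6⋅√5) × ℤ)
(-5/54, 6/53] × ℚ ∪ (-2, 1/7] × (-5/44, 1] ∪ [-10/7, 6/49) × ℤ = ([-10/7, 6/49) × ℤ) ∪ ((-5/54, 6/53] × ℚ) ∪ ((-2, 1/7] × (-5/44, 1])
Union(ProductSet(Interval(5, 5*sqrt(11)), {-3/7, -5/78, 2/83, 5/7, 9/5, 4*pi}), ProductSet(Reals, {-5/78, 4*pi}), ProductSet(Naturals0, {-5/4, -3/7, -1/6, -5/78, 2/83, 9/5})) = Union(ProductSet(Interval(5, 5*sqrt(11)), {-3/7, -5/78, 2/83, 5/7, 9/5, 4*pi}), ProductSet(Naturals0, {-5/4, -3/7, -1/6, -5/78, 2/83, 9/5}), ProductSet(Reals, {-5/78, 4*pi}))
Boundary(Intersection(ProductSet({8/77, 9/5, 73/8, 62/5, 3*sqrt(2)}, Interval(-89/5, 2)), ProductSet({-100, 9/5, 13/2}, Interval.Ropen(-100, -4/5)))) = ProductSet({9/5}, Interval(-89/5, -4/5))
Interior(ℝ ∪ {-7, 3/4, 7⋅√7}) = ℝ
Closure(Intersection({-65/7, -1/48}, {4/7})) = EmptySet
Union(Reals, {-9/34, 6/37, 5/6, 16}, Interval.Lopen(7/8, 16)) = Interval(-oo, oo)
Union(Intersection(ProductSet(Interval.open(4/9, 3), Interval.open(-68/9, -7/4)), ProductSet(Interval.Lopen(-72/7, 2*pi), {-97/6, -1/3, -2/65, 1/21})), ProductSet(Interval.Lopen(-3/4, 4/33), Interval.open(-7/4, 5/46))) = ProductSet(Interval.Lopen(-3/4, 4/33), Interval.open(-7/4, 5/46))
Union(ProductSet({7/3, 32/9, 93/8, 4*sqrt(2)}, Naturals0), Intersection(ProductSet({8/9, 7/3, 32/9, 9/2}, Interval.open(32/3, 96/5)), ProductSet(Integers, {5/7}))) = ProductSet({7/3, 32/9, 93/8, 4*sqrt(2)}, Naturals0)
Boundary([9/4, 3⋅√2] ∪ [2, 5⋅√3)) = {2, 5⋅√3}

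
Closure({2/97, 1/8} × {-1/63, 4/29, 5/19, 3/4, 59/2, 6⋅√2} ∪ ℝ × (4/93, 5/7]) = (ℝ × [4/93, 5/7]) ∪ ({2/97, 1/8} × {-1/63, 4/29, 5/19, 3/4, 59/2, 6⋅√2})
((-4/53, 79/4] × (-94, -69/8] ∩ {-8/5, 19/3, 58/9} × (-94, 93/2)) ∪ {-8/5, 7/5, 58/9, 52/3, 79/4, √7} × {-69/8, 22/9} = ({19/3, 58/9} × (-94, -69/8]) ∪ ({-8/5, 7/5, 58/9, 52/3, 79/4, √7} × {-69/8, 22/9})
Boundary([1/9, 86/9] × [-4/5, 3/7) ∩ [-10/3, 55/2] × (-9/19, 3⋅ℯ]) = ({1/9, 86/9} × [-9/19, 3/7]) ∪ ([1/9, 86/9] × {-9/19, 3/7})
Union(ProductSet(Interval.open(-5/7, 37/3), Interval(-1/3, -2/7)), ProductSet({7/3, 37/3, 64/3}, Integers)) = Union(ProductSet({7/3, 37/3, 64/3}, Integers), ProductSet(Interval.open(-5/7, 37/3), Interval(-1/3, -2/7)))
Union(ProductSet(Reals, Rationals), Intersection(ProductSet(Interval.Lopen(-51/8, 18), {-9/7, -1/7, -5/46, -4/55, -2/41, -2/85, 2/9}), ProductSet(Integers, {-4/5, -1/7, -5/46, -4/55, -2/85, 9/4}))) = ProductSet(Reals, Rationals)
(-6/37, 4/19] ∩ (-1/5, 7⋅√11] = (-6/37, 4/19]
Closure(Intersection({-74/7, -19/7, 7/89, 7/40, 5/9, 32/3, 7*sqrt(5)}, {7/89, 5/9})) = {7/89, 5/9}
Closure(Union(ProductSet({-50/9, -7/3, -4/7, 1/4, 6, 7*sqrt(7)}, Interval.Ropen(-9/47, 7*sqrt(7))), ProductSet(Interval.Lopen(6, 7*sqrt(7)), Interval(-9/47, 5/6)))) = Union(ProductSet({-50/9, -7/3, -4/7, 1/4, 6, 7*sqrt(7)}, Interval(-9/47, 7*sqrt(7))), ProductSet(Interval(6, 7*sqrt(7)), {-9/47, 5/6}), ProductSet(Interval.Lopen(6, 7*sqrt(7)), Interval(-9/47, 5/6)))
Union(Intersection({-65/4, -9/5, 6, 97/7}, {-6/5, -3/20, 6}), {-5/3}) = {-5/3, 6}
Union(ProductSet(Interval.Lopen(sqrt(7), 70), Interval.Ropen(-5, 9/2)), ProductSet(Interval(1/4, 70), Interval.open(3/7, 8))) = Union(ProductSet(Interval(1/4, 70), Interval.open(3/7, 8)), ProductSet(Interval.Lopen(sqrt(7), 70), Interval.Ropen(-5, 9/2)))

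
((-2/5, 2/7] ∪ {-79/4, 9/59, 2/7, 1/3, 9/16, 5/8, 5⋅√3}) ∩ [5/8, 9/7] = {5/8}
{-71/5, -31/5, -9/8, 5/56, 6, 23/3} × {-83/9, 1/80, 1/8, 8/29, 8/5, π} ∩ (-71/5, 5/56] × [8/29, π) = {-31/5, -9/8, 5/56} × {8/29, 8/5}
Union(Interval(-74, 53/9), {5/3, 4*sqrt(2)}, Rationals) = Union(Interval(-74, 53/9), Rationals)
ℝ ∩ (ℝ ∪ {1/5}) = ℝ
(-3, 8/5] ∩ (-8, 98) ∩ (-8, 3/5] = (-3, 3/5]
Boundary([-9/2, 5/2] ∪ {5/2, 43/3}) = {-9/2, 5/2, 43/3}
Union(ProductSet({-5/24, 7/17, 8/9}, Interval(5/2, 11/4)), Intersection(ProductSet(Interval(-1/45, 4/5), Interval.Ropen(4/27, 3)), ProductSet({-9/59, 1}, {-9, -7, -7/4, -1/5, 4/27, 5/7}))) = ProductSet({-5/24, 7/17, 8/9}, Interval(5/2, 11/4))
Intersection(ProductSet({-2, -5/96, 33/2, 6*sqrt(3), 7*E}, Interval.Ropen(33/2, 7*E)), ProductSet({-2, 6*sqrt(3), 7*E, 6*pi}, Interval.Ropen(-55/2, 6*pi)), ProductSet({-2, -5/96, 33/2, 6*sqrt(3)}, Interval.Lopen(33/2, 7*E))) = ProductSet({-2, 6*sqrt(3)}, Interval.open(33/2, 6*pi))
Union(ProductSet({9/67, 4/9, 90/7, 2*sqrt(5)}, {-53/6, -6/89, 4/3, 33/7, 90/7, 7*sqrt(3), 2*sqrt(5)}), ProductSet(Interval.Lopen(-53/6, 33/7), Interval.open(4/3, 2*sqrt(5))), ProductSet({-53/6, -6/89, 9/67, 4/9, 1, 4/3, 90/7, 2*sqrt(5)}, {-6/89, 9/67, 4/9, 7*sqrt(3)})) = Union(ProductSet({9/67, 4/9, 90/7, 2*sqrt(5)}, {-53/6, -6/89, 4/3, 33/7, 90/7, 7*sqrt(3), 2*sqrt(5)}), ProductSet({-53/6, -6/89, 9/67, 4/9, 1, 4/3, 90/7, 2*sqrt(5)}, {-6/89, 9/67, 4/9, 7*sqrt(3)}), ProductSet(Interval.Lopen(-53/6, 33/7), Interval.open(4/3, 2*sqrt(5))))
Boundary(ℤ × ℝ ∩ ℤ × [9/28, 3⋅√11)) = ℤ × [9/28, 3⋅√11]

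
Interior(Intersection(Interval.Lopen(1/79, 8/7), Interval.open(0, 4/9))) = Interval.open(1/79, 4/9)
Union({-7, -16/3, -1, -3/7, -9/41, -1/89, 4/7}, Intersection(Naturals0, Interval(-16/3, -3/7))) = {-7, -16/3, -1, -3/7, -9/41, -1/89, 4/7}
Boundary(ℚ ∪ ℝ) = ∅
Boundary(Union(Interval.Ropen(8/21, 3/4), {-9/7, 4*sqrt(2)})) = {-9/7, 8/21, 3/4, 4*sqrt(2)}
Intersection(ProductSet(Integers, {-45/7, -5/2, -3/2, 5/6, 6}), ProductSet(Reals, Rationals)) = ProductSet(Integers, {-45/7, -5/2, -3/2, 5/6, 6})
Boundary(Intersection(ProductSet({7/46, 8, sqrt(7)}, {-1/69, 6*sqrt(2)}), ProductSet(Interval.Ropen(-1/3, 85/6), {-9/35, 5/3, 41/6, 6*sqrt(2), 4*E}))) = ProductSet({7/46, 8, sqrt(7)}, {6*sqrt(2)})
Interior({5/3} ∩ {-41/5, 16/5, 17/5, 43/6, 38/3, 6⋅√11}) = ∅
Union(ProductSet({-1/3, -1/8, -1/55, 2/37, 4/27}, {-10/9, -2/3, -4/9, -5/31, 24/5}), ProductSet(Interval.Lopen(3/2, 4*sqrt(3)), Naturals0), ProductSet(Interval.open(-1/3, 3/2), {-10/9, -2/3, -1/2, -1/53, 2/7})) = Union(ProductSet({-1/3, -1/8, -1/55, 2/37, 4/27}, {-10/9, -2/3, -4/9, -5/31, 24/5}), ProductSet(Interval.open(-1/3, 3/2), {-10/9, -2/3, -1/2, -1/53, 2/7}), ProductSet(Interval.Lopen(3/2, 4*sqrt(3)), Naturals0))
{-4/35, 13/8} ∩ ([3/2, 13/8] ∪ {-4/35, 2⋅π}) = {-4/35, 13/8}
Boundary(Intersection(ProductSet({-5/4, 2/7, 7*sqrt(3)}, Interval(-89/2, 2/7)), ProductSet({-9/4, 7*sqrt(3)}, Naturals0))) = ProductSet({7*sqrt(3)}, Range(0, 1, 1))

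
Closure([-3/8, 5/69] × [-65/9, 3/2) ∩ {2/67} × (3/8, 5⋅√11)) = {2/67} × [3/8, 3/2]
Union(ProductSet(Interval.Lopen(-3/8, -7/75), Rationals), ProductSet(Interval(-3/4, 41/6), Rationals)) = ProductSet(Interval(-3/4, 41/6), Rationals)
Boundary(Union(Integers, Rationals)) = Reals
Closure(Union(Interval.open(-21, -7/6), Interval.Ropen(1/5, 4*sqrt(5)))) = Union(Interval(-21, -7/6), Interval(1/5, 4*sqrt(5)))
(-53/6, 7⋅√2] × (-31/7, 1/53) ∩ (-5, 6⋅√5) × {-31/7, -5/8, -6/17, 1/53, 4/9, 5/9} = (-5, 7⋅√2] × {-5/8, -6/17}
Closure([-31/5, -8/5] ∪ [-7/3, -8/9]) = [-31/5, -8/9]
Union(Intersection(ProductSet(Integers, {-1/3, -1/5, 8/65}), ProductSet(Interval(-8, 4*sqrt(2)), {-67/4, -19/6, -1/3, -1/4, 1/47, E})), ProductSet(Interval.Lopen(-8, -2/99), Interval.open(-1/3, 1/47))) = Union(ProductSet(Interval.Lopen(-8, -2/99), Interval.open(-1/3, 1/47)), ProductSet(Range(-8, 6, 1), {-1/3}))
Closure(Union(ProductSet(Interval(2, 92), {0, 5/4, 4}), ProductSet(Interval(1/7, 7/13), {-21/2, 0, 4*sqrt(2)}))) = Union(ProductSet(Interval(1/7, 7/13), {-21/2, 0, 4*sqrt(2)}), ProductSet(Interval(2, 92), {0, 5/4, 4}))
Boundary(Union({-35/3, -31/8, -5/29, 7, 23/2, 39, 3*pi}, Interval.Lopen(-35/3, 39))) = {-35/3, 39}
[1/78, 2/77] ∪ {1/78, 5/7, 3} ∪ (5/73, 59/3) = [1/78, 2/77] ∪ (5/73, 59/3)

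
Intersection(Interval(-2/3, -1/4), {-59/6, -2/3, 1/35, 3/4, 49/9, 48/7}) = {-2/3}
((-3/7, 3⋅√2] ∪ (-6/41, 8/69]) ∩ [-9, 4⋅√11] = (-3/7, 3⋅√2]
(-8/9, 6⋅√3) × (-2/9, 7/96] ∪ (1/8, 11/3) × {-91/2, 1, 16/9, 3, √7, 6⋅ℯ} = ((-8/9, 6⋅√3) × (-2/9, 7/96]) ∪ ((1/8, 11/3) × {-91/2, 1, 16/9, 3, √7, 6⋅ℯ})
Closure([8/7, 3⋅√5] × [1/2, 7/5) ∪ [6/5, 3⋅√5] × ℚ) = ({3⋅√5} × ℝ) ∪ ([8/7, 3⋅√5] × [1/2, 7/5]) ∪ ([6/5, 3⋅√5] × (ℚ ∪ (-∞, 1/2] ∪ [7/5, ∞)))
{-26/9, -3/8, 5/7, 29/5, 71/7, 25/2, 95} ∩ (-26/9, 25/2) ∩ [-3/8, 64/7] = {-3/8, 5/7, 29/5}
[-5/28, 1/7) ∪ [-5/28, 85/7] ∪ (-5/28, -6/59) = [-5/28, 85/7]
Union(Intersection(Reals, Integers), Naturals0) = Integers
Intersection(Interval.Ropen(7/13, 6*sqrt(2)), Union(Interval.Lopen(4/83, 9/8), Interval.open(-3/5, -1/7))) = Interval(7/13, 9/8)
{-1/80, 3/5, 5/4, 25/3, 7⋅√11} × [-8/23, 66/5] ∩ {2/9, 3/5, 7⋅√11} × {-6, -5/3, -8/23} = {3/5, 7⋅√11} × {-8/23}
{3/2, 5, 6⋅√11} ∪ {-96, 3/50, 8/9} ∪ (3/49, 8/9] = {-96, 3/50, 3/2, 5, 6⋅√11} ∪ (3/49, 8/9]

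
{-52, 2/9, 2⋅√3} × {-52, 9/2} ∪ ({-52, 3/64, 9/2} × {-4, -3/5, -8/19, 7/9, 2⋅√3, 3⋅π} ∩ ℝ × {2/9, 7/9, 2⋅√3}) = ({-52, 3/64, 9/2} × {7/9, 2⋅√3}) ∪ ({-52, 2/9, 2⋅√3} × {-52, 9/2})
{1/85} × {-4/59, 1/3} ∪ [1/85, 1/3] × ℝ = [1/85, 1/3] × ℝ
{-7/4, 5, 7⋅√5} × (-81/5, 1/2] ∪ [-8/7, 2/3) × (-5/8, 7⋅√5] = ({-7/4, 5, 7⋅√5} × (-81/5, 1/2]) ∪ ([-8/7, 2/3) × (-5/8, 7⋅√5])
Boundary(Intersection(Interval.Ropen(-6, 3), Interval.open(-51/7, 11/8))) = {-6, 11/8}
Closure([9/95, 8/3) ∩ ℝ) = [9/95, 8/3]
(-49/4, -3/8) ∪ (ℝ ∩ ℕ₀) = (-49/4, -3/8) ∪ ℕ₀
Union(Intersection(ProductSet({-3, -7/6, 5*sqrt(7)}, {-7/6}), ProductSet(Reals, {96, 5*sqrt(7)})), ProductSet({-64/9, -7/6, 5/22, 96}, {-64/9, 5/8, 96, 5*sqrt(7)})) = ProductSet({-64/9, -7/6, 5/22, 96}, {-64/9, 5/8, 96, 5*sqrt(7)})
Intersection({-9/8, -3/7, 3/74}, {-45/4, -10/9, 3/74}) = {3/74}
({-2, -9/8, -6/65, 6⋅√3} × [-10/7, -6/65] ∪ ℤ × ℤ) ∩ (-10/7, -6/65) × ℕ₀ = {-1} × ℕ₀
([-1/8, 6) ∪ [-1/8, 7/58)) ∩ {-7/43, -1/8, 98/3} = {-1/8}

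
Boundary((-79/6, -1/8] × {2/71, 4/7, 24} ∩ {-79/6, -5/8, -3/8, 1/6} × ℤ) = {-5/8, -3/8} × {24}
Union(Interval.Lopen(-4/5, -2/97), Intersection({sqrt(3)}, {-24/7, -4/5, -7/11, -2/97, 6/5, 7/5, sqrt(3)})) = Union({sqrt(3)}, Interval.Lopen(-4/5, -2/97))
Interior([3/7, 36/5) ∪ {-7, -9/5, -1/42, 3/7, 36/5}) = (3/7, 36/5)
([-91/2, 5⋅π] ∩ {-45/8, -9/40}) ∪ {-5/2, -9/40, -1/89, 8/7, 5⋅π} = {-45/8, -5/2, -9/40, -1/89, 8/7, 5⋅π}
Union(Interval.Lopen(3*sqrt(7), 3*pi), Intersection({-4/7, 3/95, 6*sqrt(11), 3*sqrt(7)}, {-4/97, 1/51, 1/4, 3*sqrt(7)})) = Interval(3*sqrt(7), 3*pi)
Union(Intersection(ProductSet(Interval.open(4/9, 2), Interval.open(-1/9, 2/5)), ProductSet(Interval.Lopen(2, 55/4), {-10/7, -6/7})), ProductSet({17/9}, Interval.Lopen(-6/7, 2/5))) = ProductSet({17/9}, Interval.Lopen(-6/7, 2/5))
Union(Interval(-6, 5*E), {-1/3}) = Interval(-6, 5*E)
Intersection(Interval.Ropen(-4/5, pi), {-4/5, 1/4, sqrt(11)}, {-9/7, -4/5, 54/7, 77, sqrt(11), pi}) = {-4/5}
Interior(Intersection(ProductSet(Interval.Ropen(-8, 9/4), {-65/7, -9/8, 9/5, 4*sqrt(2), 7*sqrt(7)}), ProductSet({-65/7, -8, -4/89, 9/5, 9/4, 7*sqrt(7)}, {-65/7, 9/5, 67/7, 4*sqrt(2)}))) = EmptySet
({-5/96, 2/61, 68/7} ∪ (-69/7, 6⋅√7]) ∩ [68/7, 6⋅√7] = [68/7, 6⋅√7]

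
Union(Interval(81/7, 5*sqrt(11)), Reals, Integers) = Interval(-oo, oo)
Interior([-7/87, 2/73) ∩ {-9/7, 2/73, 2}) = ∅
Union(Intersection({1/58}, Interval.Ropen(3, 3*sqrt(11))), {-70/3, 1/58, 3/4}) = {-70/3, 1/58, 3/4}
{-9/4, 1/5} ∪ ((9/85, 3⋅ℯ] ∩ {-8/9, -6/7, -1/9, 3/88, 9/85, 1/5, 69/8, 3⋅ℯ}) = {-9/4, 1/5, 3⋅ℯ}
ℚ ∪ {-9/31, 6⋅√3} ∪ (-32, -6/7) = ℚ ∪ [-32, -6/7] ∪ {6⋅√3}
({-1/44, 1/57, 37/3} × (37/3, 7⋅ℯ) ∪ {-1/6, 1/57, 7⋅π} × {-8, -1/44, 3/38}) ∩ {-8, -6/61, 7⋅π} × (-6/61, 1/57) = {7⋅π} × {-1/44}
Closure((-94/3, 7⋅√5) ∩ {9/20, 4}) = {9/20, 4}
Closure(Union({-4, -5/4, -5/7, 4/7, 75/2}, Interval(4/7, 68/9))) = Union({-4, -5/4, -5/7, 75/2}, Interval(4/7, 68/9))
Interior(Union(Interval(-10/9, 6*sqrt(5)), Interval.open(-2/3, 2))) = Interval.open(-10/9, 6*sqrt(5))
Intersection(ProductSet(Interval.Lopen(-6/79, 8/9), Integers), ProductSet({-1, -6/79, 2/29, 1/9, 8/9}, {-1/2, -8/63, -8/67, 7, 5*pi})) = ProductSet({2/29, 1/9, 8/9}, {7})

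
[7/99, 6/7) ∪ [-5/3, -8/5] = [-5/3, -8/5] ∪ [7/99, 6/7)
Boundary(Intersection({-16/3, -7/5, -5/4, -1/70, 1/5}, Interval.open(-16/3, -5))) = EmptySet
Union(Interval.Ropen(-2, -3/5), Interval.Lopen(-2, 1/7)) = Interval(-2, 1/7)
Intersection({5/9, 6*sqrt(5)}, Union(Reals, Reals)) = {5/9, 6*sqrt(5)}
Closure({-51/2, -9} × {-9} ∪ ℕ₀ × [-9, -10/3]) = ({-51/2, -9} × {-9}) ∪ (ℕ₀ × [-9, -10/3])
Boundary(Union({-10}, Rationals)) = Reals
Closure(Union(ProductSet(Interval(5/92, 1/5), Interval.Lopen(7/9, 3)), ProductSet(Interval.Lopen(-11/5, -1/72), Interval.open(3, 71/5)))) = Union(ProductSet({-11/5, -1/72}, Interval(3, 71/5)), ProductSet(Interval(-11/5, -1/72), {3, 71/5}), ProductSet(Interval.Lopen(-11/5, -1/72), Interval.open(3, 71/5)), ProductSet(Interval(5/92, 1/5), Interval(7/9, 3)))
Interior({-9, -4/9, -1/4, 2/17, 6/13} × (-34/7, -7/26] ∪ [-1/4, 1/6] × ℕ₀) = ∅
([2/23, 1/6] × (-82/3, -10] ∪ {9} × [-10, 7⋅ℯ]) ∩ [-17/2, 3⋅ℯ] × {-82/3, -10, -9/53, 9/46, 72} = [2/23, 1/6] × {-10}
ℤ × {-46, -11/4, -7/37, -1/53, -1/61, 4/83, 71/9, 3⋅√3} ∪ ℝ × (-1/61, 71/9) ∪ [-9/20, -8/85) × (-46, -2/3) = (ℝ × (-1/61, 71/9)) ∪ ([-9/20, -8/85) × (-46, -2/3)) ∪ (ℤ × {-46, -11/4, -7/37, -1/53, -1/61, 4/83, 71/9, 3⋅√3})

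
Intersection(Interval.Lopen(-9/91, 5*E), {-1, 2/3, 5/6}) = {2/3, 5/6}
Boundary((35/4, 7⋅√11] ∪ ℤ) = {35/4, 7⋅√11} ∪ (ℤ \ (35/4, 7⋅√11))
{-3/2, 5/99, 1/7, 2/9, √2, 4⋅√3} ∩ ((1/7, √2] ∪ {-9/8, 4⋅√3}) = {2/9, √2, 4⋅√3}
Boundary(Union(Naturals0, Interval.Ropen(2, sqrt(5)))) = Union(Complement(Naturals0, Interval.open(2, sqrt(5))), {sqrt(5)})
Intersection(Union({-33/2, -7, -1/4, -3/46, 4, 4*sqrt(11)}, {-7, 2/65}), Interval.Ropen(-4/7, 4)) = {-1/4, -3/46, 2/65}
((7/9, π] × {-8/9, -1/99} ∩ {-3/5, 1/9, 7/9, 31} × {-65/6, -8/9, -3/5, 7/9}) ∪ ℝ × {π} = ℝ × {π}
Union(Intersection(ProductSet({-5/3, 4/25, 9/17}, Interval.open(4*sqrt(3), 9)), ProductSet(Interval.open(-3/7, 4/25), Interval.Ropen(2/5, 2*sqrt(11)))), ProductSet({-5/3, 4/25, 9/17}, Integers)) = ProductSet({-5/3, 4/25, 9/17}, Integers)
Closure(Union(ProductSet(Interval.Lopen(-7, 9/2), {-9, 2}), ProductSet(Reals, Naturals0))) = Union(ProductSet(Interval(-7, 9/2), {-9, 2}), ProductSet(Reals, Naturals0))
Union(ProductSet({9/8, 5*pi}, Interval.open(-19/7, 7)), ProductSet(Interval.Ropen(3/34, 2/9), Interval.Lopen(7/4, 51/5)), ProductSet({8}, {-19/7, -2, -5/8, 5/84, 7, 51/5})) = Union(ProductSet({8}, {-19/7, -2, -5/8, 5/84, 7, 51/5}), ProductSet({9/8, 5*pi}, Interval.open(-19/7, 7)), ProductSet(Interval.Ropen(3/34, 2/9), Interval.Lopen(7/4, 51/5)))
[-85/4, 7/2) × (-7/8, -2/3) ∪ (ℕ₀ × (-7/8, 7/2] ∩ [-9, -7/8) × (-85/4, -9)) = [-85/4, 7/2) × (-7/8, -2/3)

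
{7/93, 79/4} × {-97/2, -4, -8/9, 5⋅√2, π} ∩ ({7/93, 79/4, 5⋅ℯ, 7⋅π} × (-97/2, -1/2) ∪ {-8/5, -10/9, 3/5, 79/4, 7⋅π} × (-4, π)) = {7/93, 79/4} × {-4, -8/9}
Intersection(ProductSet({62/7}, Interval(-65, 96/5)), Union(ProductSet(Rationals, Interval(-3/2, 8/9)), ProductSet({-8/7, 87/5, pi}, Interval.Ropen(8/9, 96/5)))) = ProductSet({62/7}, Interval(-3/2, 8/9))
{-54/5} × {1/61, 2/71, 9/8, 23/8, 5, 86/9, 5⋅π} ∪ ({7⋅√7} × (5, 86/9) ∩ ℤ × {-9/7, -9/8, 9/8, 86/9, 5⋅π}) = {-54/5} × {1/61, 2/71, 9/8, 23/8, 5, 86/9, 5⋅π}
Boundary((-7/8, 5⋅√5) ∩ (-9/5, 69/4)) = {-7/8, 5⋅√5}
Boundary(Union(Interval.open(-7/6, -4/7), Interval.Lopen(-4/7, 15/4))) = {-7/6, -4/7, 15/4}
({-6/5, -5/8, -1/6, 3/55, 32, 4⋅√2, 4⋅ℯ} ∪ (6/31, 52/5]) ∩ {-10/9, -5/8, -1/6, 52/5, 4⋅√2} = {-5/8, -1/6, 52/5, 4⋅√2}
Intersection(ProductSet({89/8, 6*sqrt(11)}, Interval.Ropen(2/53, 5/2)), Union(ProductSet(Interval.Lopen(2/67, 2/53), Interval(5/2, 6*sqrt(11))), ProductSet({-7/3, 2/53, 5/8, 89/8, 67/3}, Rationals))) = ProductSet({89/8}, Intersection(Interval.Ropen(2/53, 5/2), Rationals))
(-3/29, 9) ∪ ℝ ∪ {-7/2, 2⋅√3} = (-∞, ∞)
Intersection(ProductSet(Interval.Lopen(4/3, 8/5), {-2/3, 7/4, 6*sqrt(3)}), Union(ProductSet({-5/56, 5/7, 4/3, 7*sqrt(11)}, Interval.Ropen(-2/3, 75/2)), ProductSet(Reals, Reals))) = ProductSet(Interval.Lopen(4/3, 8/5), {-2/3, 7/4, 6*sqrt(3)})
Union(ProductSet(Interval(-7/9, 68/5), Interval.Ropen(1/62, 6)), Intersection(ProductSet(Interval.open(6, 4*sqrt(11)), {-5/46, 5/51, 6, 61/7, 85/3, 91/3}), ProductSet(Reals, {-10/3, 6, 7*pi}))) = Union(ProductSet(Interval(-7/9, 68/5), Interval.Ropen(1/62, 6)), ProductSet(Interval.open(6, 4*sqrt(11)), {6}))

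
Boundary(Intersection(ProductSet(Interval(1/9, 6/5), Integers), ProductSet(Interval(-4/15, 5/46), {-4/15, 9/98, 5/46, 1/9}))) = EmptySet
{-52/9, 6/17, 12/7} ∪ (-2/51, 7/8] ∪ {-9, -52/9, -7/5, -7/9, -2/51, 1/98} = {-9, -52/9, -7/5, -7/9, 12/7} ∪ [-2/51, 7/8]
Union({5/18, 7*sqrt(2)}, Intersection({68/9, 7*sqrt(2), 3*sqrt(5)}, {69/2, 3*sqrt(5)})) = {5/18, 7*sqrt(2), 3*sqrt(5)}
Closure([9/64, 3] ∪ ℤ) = ℤ ∪ [9/64, 3]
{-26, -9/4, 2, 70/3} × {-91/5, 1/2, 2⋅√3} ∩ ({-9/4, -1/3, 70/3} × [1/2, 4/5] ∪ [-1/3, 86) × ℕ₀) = {-9/4, 70/3} × {1/2}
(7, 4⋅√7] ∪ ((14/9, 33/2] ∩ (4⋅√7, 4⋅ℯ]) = (7, 4⋅ℯ]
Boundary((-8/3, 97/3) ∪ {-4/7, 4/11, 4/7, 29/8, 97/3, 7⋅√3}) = {-8/3, 97/3}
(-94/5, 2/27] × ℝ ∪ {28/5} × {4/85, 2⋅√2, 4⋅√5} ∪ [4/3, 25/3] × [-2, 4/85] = ((-94/5, 2/27] × ℝ) ∪ ([4/3, 25/3] × [-2, 4/85]) ∪ ({28/5} × {4/85, 2⋅√2, 4⋅√5})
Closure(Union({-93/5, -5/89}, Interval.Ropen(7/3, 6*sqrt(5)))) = Union({-93/5, -5/89}, Interval(7/3, 6*sqrt(5)))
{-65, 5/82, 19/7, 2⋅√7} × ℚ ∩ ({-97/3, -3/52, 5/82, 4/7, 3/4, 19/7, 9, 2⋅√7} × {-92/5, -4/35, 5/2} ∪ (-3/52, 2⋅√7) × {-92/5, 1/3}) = ({5/82, 19/7} × {-92/5, 1/3}) ∪ ({5/82, 19/7, 2⋅√7} × {-92/5, -4/35, 5/2})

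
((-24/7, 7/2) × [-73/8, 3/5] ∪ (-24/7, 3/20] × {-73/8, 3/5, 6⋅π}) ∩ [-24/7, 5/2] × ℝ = ((-24/7, 5/2] × [-73/8, 3/5]) ∪ ((-24/7, 3/20] × {-73/8, 3/5, 6⋅π})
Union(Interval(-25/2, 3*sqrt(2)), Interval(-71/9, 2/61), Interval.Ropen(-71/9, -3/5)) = Interval(-25/2, 3*sqrt(2))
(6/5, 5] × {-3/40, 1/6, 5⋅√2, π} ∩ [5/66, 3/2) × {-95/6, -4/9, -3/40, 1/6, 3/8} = (6/5, 3/2) × {-3/40, 1/6}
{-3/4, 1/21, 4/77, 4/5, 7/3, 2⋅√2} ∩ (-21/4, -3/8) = {-3/4}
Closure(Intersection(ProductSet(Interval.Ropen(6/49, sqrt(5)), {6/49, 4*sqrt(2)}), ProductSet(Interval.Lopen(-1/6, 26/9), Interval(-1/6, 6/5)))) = ProductSet(Interval(6/49, sqrt(5)), {6/49})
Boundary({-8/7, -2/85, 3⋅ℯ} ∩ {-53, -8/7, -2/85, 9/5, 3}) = {-8/7, -2/85}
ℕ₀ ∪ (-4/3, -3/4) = (-4/3, -3/4) ∪ ℕ₀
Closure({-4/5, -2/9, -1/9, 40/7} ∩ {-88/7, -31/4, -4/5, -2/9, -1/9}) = {-4/5, -2/9, -1/9}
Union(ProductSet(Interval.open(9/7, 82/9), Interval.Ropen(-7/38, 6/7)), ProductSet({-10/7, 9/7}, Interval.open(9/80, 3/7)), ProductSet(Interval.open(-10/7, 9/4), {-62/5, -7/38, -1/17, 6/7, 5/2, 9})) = Union(ProductSet({-10/7, 9/7}, Interval.open(9/80, 3/7)), ProductSet(Interval.open(-10/7, 9/4), {-62/5, -7/38, -1/17, 6/7, 5/2, 9}), ProductSet(Interval.open(9/7, 82/9), Interval.Ropen(-7/38, 6/7)))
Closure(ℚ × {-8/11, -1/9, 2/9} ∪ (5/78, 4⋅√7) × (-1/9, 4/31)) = (ℝ × {-8/11, -1/9, 2/9}) ∪ ({5/78, 4⋅√7} × [-1/9, 4/31]) ∪ ([5/78, 4⋅√7] × {-1/9, 4/31}) ∪ ((5/78, 4⋅√7) × (-1/9, 4/31))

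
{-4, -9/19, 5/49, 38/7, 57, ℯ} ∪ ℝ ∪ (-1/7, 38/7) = (-∞, ∞)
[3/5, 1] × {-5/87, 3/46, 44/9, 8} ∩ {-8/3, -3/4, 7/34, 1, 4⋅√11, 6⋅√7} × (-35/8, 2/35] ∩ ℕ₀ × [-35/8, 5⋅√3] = {1} × {-5/87}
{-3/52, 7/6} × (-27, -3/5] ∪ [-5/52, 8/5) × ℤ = ([-5/52, 8/5) × ℤ) ∪ ({-3/52, 7/6} × (-27, -3/5])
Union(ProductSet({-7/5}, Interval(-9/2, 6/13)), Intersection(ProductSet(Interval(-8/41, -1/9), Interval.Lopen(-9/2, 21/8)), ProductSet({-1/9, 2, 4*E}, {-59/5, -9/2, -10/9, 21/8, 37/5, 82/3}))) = Union(ProductSet({-7/5}, Interval(-9/2, 6/13)), ProductSet({-1/9}, {-10/9, 21/8}))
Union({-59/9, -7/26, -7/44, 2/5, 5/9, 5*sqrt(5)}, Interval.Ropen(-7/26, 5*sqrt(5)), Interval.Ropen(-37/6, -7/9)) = Union({-59/9}, Interval.Ropen(-37/6, -7/9), Interval(-7/26, 5*sqrt(5)))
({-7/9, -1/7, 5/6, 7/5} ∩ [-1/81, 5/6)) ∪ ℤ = ℤ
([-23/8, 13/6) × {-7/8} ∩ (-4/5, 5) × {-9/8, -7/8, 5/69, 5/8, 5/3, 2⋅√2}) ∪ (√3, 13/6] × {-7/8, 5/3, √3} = ((-4/5, 13/6) × {-7/8}) ∪ ((√3, 13/6] × {-7/8, 5/3, √3})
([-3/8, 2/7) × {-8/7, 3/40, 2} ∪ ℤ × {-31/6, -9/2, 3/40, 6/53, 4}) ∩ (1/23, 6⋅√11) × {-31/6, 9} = {1, 2, …, 19} × {-31/6}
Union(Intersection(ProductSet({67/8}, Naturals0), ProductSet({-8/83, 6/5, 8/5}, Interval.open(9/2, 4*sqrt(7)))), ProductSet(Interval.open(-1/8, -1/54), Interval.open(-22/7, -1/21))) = ProductSet(Interval.open(-1/8, -1/54), Interval.open(-22/7, -1/21))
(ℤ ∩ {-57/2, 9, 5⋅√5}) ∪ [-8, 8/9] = [-8, 8/9] ∪ {9}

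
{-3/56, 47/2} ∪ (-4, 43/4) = (-4, 43/4) ∪ {47/2}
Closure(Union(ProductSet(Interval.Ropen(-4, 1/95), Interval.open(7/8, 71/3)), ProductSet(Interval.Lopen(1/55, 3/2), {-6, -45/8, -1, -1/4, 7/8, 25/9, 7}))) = Union(ProductSet({-4, 1/95}, Interval(7/8, 71/3)), ProductSet(Interval(-4, 1/95), {7/8, 71/3}), ProductSet(Interval.Ropen(-4, 1/95), Interval.open(7/8, 71/3)), ProductSet(Interval(1/55, 3/2), {-6, -45/8, -1, -1/4, 7/8, 25/9, 7}))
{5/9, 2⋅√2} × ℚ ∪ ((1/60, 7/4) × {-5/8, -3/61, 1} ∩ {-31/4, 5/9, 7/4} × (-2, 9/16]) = {5/9, 2⋅√2} × ℚ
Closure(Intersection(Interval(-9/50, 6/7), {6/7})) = {6/7}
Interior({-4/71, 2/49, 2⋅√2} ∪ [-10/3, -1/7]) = (-10/3, -1/7)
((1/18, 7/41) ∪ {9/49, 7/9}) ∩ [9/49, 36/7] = {9/49, 7/9}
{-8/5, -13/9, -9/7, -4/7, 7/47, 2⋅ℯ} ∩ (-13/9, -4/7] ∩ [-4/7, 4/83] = {-4/7}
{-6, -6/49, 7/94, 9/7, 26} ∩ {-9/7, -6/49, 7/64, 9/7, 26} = {-6/49, 9/7, 26}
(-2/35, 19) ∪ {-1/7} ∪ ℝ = (-∞, ∞)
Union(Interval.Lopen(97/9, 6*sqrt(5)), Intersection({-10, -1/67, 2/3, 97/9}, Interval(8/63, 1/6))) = Interval.Lopen(97/9, 6*sqrt(5))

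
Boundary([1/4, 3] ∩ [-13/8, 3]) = {1/4, 3}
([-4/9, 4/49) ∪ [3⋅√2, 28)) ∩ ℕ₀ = {0} ∪ {5, 6, …, 27}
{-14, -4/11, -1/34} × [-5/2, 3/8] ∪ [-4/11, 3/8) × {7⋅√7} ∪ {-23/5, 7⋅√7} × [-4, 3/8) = ({-14, -4/11, -1/34} × [-5/2, 3/8]) ∪ ([-4/11, 3/8) × {7⋅√7}) ∪ ({-23/5, 7⋅√7} × [-4, 3/8))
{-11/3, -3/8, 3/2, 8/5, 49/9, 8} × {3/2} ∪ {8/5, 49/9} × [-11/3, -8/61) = ({8/5, 49/9} × [-11/3, -8/61)) ∪ ({-11/3, -3/8, 3/2, 8/5, 49/9, 8} × {3/2})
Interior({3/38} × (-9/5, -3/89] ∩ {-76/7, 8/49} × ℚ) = ∅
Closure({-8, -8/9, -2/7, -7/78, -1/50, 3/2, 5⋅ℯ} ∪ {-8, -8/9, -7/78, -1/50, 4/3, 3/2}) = {-8, -8/9, -2/7, -7/78, -1/50, 4/3, 3/2, 5⋅ℯ}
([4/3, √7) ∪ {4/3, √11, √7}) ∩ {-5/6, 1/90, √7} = {√7}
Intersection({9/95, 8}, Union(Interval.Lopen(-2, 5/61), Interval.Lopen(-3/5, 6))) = {9/95}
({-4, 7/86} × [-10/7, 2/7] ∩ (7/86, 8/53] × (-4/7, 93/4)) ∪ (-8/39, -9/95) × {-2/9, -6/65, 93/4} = (-8/39, -9/95) × {-2/9, -6/65, 93/4}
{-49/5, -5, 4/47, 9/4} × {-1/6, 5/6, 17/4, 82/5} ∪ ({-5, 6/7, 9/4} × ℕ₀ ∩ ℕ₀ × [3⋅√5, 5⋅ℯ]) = {-49/5, -5, 4/47, 9/4} × {-1/6, 5/6, 17/4, 82/5}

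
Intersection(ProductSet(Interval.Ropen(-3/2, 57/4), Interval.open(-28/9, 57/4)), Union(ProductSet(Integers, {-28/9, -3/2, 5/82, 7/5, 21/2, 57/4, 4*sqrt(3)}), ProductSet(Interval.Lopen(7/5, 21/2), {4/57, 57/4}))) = Union(ProductSet(Interval.Lopen(7/5, 21/2), {4/57}), ProductSet(Range(-1, 15, 1), {-3/2, 5/82, 7/5, 21/2, 4*sqrt(3)}))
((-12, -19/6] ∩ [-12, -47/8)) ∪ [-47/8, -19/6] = (-12, -19/6]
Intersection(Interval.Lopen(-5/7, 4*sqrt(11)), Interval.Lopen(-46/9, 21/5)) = Interval.Lopen(-5/7, 21/5)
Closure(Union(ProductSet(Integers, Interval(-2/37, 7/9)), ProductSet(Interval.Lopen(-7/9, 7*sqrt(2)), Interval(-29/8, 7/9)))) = Union(ProductSet(Integers, Interval(-2/37, 7/9)), ProductSet(Interval(-7/9, 7*sqrt(2)), Interval(-29/8, 7/9)))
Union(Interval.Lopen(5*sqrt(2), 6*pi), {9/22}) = Union({9/22}, Interval.Lopen(5*sqrt(2), 6*pi))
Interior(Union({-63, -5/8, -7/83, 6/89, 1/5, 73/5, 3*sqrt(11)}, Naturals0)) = EmptySet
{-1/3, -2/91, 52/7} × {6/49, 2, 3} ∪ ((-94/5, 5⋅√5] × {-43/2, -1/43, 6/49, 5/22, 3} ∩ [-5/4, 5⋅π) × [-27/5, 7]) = ({-1/3, -2/91, 52/7} × {6/49, 2, 3}) ∪ ([-5/4, 5⋅√5] × {-1/43, 6/49, 5/22, 3})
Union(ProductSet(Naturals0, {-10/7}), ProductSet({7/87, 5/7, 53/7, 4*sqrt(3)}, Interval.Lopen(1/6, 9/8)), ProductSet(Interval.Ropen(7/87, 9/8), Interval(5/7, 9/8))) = Union(ProductSet({7/87, 5/7, 53/7, 4*sqrt(3)}, Interval.Lopen(1/6, 9/8)), ProductSet(Interval.Ropen(7/87, 9/8), Interval(5/7, 9/8)), ProductSet(Naturals0, {-10/7}))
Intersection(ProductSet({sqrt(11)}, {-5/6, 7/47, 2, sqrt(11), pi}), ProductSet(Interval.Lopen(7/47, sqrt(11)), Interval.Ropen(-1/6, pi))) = ProductSet({sqrt(11)}, {7/47, 2})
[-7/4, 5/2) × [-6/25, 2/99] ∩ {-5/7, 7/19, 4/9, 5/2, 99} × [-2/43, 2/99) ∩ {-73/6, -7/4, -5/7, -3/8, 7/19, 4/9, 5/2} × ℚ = {-5/7, 7/19, 4/9} × (ℚ ∩ [-2/43, 2/99))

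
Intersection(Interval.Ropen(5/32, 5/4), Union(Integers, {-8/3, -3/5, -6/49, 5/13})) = Union({5/13}, Range(1, 2, 1))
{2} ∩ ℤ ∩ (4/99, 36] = {2}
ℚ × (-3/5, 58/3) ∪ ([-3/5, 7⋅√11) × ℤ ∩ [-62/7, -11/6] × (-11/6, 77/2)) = ℚ × (-3/5, 58/3)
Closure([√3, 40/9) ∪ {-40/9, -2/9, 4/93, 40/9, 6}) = {-40/9, -2/9, 4/93, 6} ∪ [√3, 40/9]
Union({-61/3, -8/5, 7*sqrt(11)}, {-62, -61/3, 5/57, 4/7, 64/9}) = {-62, -61/3, -8/5, 5/57, 4/7, 64/9, 7*sqrt(11)}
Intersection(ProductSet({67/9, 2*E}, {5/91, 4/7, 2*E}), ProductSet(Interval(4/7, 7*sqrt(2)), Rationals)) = ProductSet({67/9, 2*E}, {5/91, 4/7})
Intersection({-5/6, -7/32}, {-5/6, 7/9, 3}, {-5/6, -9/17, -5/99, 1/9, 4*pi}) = {-5/6}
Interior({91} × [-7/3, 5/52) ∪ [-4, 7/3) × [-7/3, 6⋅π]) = (-4, 7/3) × (-7/3, 6⋅π)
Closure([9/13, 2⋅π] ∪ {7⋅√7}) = [9/13, 2⋅π] ∪ {7⋅√7}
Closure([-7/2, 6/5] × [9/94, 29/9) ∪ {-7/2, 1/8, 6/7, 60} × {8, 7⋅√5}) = ([-7/2, 6/5] × [9/94, 29/9]) ∪ ({-7/2, 1/8, 6/7, 60} × {8, 7⋅√5})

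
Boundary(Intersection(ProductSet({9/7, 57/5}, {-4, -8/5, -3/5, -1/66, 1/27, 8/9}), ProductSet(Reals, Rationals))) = ProductSet({9/7, 57/5}, {-4, -8/5, -3/5, -1/66, 1/27, 8/9})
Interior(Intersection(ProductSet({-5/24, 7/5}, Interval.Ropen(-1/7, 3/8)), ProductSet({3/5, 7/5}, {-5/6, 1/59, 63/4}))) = EmptySet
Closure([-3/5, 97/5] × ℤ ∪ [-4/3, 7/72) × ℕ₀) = ([-4/3, 7/72] × ℕ₀) ∪ ([-3/5, 97/5] × ℤ)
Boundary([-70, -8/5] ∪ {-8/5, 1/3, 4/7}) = {-70, -8/5, 1/3, 4/7}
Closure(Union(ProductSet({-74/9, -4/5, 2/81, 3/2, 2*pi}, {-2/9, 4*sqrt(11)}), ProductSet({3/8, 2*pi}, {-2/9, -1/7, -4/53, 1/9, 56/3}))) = Union(ProductSet({3/8, 2*pi}, {-2/9, -1/7, -4/53, 1/9, 56/3}), ProductSet({-74/9, -4/5, 2/81, 3/2, 2*pi}, {-2/9, 4*sqrt(11)}))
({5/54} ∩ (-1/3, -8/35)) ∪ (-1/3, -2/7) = (-1/3, -2/7)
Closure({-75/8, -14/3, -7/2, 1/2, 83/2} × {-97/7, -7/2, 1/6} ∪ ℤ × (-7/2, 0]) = (ℤ × [-7/2, 0]) ∪ ({-75/8, -14/3, -7/2, 1/2, 83/2} × {-97/7, -7/2, 1/6})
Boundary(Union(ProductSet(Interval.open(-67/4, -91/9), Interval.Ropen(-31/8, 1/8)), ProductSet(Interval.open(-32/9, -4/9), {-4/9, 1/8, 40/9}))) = Union(ProductSet({-67/4, -91/9}, Interval(-31/8, 1/8)), ProductSet(Interval(-67/4, -91/9), {-31/8, 1/8}), ProductSet(Interval(-32/9, -4/9), {-4/9, 1/8, 40/9}))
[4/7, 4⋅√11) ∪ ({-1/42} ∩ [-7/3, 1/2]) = {-1/42} ∪ [4/7, 4⋅√11)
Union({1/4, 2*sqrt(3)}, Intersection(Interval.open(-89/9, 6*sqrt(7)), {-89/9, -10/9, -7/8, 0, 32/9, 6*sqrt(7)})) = {-10/9, -7/8, 0, 1/4, 32/9, 2*sqrt(3)}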